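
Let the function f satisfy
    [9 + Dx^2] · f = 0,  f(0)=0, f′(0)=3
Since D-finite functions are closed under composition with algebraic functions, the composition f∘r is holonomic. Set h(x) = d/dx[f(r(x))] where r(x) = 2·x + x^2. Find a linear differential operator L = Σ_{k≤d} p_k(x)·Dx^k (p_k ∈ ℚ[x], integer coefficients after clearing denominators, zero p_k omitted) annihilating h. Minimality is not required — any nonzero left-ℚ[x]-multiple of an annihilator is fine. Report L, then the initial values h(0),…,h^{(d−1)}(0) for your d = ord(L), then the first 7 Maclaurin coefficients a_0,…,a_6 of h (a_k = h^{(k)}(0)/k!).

f: a_k = 0, 3, 0, -9/2, 0, 81/40, 0, …
Substitute x→r, Dx→(1/r')Dx; clear ⇒ L₀.
h=h₀': d/dx-closure on L₀ ⇒ L.
L = (39 + 144·x + 216·x^2 + 144·x^3 + 36·x^4) + (-3 - 3·x)·Dx + (1 + 2·x + x^2)·Dx^2  (order 2).
h: a_k = 6, 6, -108, -216, 189, 945, 3726/5, …
ICs: h(0) = 6, h′(0) = 6.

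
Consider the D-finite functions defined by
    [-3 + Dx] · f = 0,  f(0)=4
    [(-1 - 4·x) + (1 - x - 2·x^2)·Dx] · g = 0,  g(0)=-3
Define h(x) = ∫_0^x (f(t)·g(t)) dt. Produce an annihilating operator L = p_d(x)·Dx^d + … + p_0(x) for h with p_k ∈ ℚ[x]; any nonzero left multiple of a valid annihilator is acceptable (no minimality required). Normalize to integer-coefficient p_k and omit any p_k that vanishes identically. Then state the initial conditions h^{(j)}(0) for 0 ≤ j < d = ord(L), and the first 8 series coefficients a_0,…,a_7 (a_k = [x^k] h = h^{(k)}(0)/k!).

L = (4 + x - 6·x^2)·Dx + (-1 + x + 2·x^2)·Dx^2  (order 2).
h: a_k = 0, -12, -24, -42, -69, -1137/10, -954/5, -45879/140, …
ICs: h(0) = 0, h′(0) = -12.

f: a_k = 4, 12, 18, 18, 27/2, 81/10, 81/20, 243/140, …
g: a_k = -3, -3, -9, -15, -33, -63, -129, -255, …
h₀=f·g: eliminate ⇒ L₀, order ≤ 1·1.
h=∫₀ˣh₀: take L = L₀·Dx.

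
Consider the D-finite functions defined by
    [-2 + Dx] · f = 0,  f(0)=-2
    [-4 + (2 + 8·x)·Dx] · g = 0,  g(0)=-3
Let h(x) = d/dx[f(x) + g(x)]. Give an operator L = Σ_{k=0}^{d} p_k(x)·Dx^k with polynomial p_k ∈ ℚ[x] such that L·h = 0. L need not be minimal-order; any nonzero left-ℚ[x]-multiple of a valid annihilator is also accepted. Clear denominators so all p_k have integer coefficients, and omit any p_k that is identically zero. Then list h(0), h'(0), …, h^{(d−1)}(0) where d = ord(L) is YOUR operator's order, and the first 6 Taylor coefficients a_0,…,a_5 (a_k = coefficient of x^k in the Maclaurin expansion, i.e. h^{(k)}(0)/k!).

L = (-8 - 8·x) + (2 - 8·x - 16·x^2)·Dx + (1 + 6·x + 8·x^2)·Dx^2  (order 2).
h: a_k = -10, 4, -44, 344/3, -1268/3, 22664/15, …
ICs: h(0) = -10, h′(0) = 4.

f: a_k = -2, -4, -4, -8/3, -4/3, -8/15, …
g: a_k = -3, -6, 6, -12, 30, -84, …
Sum ⇒ L₀ = lclm(L_f,L_g) in ℚ(x)⟨Dx⟩.
h₀' ⇒ L via d/dx closure of L₀.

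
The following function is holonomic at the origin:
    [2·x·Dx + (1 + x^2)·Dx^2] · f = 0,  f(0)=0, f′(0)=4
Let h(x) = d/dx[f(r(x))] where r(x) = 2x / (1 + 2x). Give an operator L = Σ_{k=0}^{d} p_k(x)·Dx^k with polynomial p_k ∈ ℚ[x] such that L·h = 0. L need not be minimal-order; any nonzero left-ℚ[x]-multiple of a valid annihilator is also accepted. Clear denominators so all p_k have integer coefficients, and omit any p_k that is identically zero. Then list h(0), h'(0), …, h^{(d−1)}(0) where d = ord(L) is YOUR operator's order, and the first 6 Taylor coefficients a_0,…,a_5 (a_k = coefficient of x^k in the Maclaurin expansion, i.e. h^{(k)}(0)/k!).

L = (4 + 16·x) + (1 + 4·x + 8·x^2)·Dx  (order 1).
h: a_k = 8, -32, 64, 0, -512, 2048, …
ICs: h(0) = 8.

f: a_k = 0, 4, 0, -4/3, 0, 4/5, …
Substitute x→r, Dx→(1/r')Dx; clear ⇒ L₀.
Derive L from L₀ (diff closure).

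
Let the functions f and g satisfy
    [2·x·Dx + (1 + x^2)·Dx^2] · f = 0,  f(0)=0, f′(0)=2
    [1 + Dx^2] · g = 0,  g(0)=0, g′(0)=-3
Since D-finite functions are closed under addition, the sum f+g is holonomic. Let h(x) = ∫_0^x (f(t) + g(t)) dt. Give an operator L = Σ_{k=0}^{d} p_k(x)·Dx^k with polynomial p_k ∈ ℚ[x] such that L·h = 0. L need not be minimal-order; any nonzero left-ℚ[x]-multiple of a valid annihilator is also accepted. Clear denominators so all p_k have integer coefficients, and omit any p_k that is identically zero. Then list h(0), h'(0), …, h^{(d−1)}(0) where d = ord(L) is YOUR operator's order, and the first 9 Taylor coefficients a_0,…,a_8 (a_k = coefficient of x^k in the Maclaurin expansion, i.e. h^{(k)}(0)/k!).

f: a_k = 0, 2, 0, -2/3, 0, 2/5, 0, -2/7, 0, …
g: a_k = 0, -3, 0, 1/2, 0, -1/40, 0, 1/1680, 0, …
Sum ⇒ L₀ = lclm(L_f,L_g) in ℚ(x)⟨Dx⟩.
h=∫₀ˣh₀: take L = L₀·Dx.
L = (-22·x + 28·x^3 + 2·x^5)·Dx^2 + (-1 + 7·x^2 + 9·x^4 + x^6)·Dx^3 + (-22·x + 28·x^3 + 2·x^5)·Dx^4 + (-1 + 7·x^2 + 9·x^4 + x^6)·Dx^5  (order 5).
h: a_k = 0, 0, -1/2, 0, -1/24, 0, 1/16, 0, -479/13440, …
ICs: h(0) = 0, h′(0) = 0, h′′(0) = -1, h′′′(0) = 0, h′′′′(0) = -1.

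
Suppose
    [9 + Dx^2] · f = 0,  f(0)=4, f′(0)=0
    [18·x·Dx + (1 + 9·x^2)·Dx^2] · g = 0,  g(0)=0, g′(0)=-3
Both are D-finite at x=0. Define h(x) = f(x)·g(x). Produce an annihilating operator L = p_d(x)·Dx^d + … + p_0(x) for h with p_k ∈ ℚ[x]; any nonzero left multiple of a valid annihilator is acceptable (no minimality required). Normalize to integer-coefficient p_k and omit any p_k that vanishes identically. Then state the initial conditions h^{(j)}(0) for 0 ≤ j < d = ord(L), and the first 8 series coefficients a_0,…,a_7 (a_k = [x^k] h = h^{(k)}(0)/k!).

L = (810 + 18954·x^2 + 72171·x^4 + 236196·x^6 + 531441·x^8) + (972·x + 14580·x^3 + 78732·x^5 + 236196·x^7)·Dx + (108 + 2592·x^2 + 13122·x^4 + 52488·x^6 + 118098·x^8)·Dx^2 + (108·x + 1620·x^3 + 8748·x^5 + 26244·x^7)·Dx^3 + (2 + 54·x^2 + 567·x^4 + 2916·x^6 + 6561·x^8)·Dx^4  (order 4).
h: a_k = 0, -12, 0, 90, 0, -3969/10, 0, 316143/140, …
ICs: h(0) = 0, h′(0) = -12, h′′(0) = 0, h′′′(0) = 540.

f: a_k = 4, 0, -18, 0, 27/2, 0, -81/20, 0, …
g: a_k = 0, -3, 0, 9, 0, -243/5, 0, 2187/7, …
Product ⇒ symmetric product L₀, ord ≤ 4.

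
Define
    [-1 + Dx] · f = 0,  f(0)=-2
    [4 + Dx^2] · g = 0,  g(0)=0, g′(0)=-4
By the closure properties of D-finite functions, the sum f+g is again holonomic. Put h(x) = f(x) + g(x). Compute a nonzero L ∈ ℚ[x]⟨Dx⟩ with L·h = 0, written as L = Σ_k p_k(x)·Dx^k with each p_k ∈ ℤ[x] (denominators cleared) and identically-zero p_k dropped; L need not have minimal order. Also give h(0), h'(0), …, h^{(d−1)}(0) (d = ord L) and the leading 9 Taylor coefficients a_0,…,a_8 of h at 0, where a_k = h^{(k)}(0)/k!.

L = -4 + 4·Dx - Dx^2 + Dx^3  (order 3).
h: a_k = -2, -6, -1, 7/3, -1/12, -11/20, -1/360, 127/2520, -1/20160, …
ICs: h(0) = -2, h′(0) = -6, h′′(0) = -2.

f: a_k = -2, -2, -1, -1/3, -1/12, -1/60, -1/360, -1/2520, -1/20160, …
g: a_k = 0, -4, 0, 8/3, 0, -8/15, 0, 16/315, 0, …
h₀=f+g: left-lcm gives L₀, ord ≤ 3.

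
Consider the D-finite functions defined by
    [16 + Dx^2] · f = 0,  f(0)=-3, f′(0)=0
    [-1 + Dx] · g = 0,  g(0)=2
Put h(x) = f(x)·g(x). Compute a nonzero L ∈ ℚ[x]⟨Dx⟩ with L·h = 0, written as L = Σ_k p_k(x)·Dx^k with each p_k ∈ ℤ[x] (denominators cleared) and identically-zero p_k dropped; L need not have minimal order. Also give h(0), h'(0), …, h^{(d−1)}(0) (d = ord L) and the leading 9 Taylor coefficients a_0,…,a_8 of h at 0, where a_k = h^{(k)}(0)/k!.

f: a_k = -3, 0, 24, 0, -32, 0, 256/15, 0, -512/105, …
g: a_k = 2, 2, 1, 1/3, 1/12, 1/60, 1/360, 1/2520, 1/20160, …
f·g: L₀ = L_f ⊗_s L_g, ord ≤ 2·1.
L = 17 - 2·Dx + Dx^2  (order 2).
h: a_k = -6, -6, 45, 47, -161/4, -1121/20, 33/8, 20047/840, 31679/6720, …
ICs: h(0) = -6, h′(0) = -6.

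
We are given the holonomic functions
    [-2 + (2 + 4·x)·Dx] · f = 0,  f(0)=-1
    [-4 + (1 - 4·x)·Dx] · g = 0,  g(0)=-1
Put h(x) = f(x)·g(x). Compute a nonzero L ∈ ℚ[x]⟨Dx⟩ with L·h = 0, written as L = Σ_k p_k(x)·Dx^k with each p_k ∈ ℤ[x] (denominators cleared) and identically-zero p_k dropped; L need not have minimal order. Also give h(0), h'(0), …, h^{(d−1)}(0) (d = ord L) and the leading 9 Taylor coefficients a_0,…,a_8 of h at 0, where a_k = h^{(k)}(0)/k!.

L = (5 + 4·x) + (-1 + 2·x + 8·x^2)·Dx  (order 1).
h: a_k = 1, 5, 39/2, 157/2, 2507/8, 10035/8, 80259/16, 321069/16, 10273779/128, …
ICs: h(0) = 1.

f: a_k = -1, -1, 1/2, -1/2, 5/8, -7/8, 21/16, -33/16, 429/128, …
g: a_k = -1, -4, -16, -64, -256, -1024, -4096, -16384, -65536, …
f·g: L₀ = L_f ⊗_s L_g, ord ≤ 1·1.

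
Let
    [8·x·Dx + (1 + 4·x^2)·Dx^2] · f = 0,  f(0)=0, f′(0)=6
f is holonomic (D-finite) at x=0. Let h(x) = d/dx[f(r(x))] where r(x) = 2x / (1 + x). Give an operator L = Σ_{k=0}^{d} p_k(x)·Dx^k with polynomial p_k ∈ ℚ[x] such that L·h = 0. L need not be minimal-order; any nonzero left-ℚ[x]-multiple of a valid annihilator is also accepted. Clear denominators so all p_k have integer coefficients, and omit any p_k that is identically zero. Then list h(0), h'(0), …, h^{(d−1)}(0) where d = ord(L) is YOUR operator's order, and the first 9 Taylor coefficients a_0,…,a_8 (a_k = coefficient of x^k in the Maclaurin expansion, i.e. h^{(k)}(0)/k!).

L = (2 + 34·x) + (1 + 2·x + 17·x^2)·Dx  (order 1).
h: a_k = 12, -24, -156, 720, 1212, -14664, 8724, 231840, -611988, …
ICs: h(0) = 12.

f: a_k = 0, 6, 0, -8, 0, 96/5, 0, -384/7, 0, …
L₀ from L_f via x↦r, Dx↦r'^{-1}Dx.
Derive L from L₀ (diff closure).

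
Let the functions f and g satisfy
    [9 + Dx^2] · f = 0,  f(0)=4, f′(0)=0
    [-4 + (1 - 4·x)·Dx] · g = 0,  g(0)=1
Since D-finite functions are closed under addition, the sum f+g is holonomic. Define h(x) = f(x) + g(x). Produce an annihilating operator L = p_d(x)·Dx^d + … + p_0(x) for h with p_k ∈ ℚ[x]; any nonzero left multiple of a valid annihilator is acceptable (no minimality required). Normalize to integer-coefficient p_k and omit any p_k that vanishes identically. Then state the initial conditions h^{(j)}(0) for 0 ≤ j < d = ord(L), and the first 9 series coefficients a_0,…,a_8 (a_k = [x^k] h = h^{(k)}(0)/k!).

f: a_k = 4, 0, -18, 0, 27/2, 0, -81/20, 0, 729/1120, …
g: a_k = 1, 4, 16, 64, 256, 1024, 4096, 16384, 65536, …
Sum ⇒ L₀ = lclm(L_f,L_g) in ℚ(x)⟨Dx⟩.
L = (-3780 + 2592·x - 5184·x^2) + (369 - 2124·x + 3888·x^2 - 5184·x^3)·Dx + (-420 + 288·x - 576·x^2)·Dx^2 + (41 - 236·x + 432·x^2 - 576·x^3)·Dx^3  (order 3).
h: a_k = 5, 4, -2, 64, 539/2, 1024, 81839/20, 16384, 73401049/1120, …
ICs: h(0) = 5, h′(0) = 4, h′′(0) = -4.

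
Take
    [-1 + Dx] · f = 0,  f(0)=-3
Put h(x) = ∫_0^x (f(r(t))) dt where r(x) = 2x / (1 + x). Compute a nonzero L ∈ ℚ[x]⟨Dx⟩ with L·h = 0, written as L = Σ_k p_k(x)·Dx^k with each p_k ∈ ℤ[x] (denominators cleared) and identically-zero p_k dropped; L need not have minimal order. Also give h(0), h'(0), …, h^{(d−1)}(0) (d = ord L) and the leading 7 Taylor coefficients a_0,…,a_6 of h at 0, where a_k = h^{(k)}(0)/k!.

L = -2·Dx + (1 + 2·x + x^2)·Dx^2  (order 2).
h: a_k = 0, -3, -3, 0, 1/2, -2/5, 1/5, …
ICs: h(0) = 0, h′(0) = -3.

f: a_k = -3, -3, -3/2, -1/2, -1/8, -1/40, -1/240, …
h₀=f(r): pull back L_f along r ⇒ L₀.
h=∫₀ˣh₀: take L = L₀·Dx.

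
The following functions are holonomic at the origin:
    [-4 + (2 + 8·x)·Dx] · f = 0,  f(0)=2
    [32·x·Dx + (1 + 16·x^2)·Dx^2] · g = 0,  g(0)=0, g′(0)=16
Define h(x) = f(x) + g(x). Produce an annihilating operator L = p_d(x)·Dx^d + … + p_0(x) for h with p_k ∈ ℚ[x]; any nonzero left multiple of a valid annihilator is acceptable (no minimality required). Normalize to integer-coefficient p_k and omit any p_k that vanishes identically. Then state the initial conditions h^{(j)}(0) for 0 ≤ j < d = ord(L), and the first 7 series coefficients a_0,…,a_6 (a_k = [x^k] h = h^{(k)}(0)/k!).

L = (-32 - 320·x + 1536·x^2 + 3072·x^3)·Dx + (-22 - 128·x + 320·x^2 + 6144·x^3 + 10752·x^4)·Dx^2 + (-1 + 12·x + 96·x^2 + 384·x^3 + 1792·x^4 + 3072·x^5)·Dx^3  (order 3).
h: a_k = 2, 20, -4, -232/3, -20, 4376/5, -168, …
ICs: h(0) = 2, h′(0) = 20, h′′(0) = -8.

f: a_k = 2, 4, -4, 8, -20, 56, -168, …
g: a_k = 0, 16, 0, -256/3, 0, 4096/5, 0, …
f+g: L₀ = lclm(L_f,L_g), ord ≤ 1+2.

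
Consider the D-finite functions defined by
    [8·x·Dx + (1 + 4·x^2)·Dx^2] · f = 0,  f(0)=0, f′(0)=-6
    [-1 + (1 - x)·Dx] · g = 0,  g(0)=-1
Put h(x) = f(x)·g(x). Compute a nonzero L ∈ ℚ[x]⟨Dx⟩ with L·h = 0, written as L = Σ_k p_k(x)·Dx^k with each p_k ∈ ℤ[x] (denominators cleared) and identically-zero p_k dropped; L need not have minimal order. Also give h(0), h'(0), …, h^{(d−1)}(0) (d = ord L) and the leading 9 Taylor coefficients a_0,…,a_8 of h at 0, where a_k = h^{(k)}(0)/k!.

L = 8·x + (2 - 8·x + 16·x^2)·Dx + (-1 + x - 4·x^2 + 4·x^3)·Dx^2  (order 2).
h: a_k = 0, 6, 6, -2, -2, 86/5, 86/5, -1318/35, -1318/35, …
ICs: h(0) = 0, h′(0) = 6.

f: a_k = 0, -6, 0, 8, 0, -96/5, 0, 384/7, 0, …
g: a_k = -1, -1, -1, -1, -1, -1, -1, -1, -1, …
f·g: L₀ = L_f ⊗_s L_g, ord ≤ 2·1.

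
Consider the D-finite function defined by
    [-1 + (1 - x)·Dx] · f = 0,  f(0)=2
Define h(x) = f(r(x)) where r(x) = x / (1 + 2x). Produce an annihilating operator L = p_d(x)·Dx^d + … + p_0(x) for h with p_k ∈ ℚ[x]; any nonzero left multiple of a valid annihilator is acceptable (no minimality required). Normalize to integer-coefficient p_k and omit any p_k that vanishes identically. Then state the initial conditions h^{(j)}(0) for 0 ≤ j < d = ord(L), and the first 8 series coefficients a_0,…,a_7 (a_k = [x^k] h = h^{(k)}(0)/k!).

L = -1 + (1 + 3·x + 2·x^2)·Dx  (order 1).
h: a_k = 2, 2, -2, 2, -2, 2, -2, 2, …
ICs: h(0) = 2.

f: a_k = 2, 2, 2, 2, 2, 2, 2, 2, …
Substitute x→r, Dx→(1/r')Dx; clear ⇒ L₀.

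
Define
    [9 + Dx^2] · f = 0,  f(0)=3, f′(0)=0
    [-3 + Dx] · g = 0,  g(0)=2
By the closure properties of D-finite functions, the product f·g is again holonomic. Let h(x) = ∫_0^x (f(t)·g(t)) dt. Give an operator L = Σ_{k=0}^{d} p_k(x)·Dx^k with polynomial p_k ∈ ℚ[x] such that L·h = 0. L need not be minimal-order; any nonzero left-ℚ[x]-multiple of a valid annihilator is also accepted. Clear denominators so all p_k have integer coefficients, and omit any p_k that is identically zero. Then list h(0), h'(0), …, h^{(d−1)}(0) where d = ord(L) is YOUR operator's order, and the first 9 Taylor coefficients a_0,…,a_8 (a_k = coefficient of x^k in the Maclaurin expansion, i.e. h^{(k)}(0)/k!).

f: a_k = 3, 0, -27/2, 0, 81/8, 0, -243/80, 0, 2187/4480, …
g: a_k = 2, 6, 9, 9, 27/4, 81/20, 81/40, 243/280, 729/2240, …
Sym-product of L_f,L_g gives L₀ (≤ ord 2).
h=∫h₀ ⇒ L = L₀·Dx.
L = 18·Dx - 6·Dx^2 + Dx^3  (order 3).
h: a_k = 0, 6, 9, 0, -27/2, -81/5, -81/10, 0, 729/280, …
ICs: h(0) = 0, h′(0) = 6, h′′(0) = 18.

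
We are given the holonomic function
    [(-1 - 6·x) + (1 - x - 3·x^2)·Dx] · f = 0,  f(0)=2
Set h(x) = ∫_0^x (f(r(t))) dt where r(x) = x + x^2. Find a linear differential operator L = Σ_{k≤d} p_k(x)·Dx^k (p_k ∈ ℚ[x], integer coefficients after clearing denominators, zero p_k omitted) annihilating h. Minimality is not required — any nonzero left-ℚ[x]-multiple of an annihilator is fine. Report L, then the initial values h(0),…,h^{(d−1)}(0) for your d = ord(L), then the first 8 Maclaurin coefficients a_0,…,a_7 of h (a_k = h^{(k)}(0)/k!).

f: a_k = 2, 2, 8, 14, 38, 80, 194, 434, …
Change of var in L_f (x↦r) gives L₀.
h=∫h₀ ⇒ L = L₀·Dx.
L = (1 + 8·x + 18·x^2 + 12·x^3)·Dx + (-1 + x + 4·x^2 + 6·x^3 + 3·x^4)·Dx^2  (order 2).
h: a_k = 0, 2, 1, 10/3, 15/2, 88/5, 137/3, 836/7, …
ICs: h(0) = 0, h′(0) = 2.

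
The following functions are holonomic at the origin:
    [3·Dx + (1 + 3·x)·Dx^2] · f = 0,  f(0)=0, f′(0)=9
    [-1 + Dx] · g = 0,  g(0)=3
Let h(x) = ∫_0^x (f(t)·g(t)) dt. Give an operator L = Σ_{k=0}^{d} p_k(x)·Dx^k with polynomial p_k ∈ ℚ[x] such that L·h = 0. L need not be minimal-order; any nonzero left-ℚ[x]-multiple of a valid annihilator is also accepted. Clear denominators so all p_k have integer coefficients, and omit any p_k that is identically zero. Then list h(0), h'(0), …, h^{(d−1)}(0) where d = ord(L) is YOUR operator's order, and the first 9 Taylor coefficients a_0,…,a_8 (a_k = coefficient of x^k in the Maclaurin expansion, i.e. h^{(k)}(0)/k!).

f: a_k = 0, 9, -27/2, 27, -243/4, 729/5, -729/2, 6561/7, -19683/8, …
g: a_k = 3, 3, 3/2, 1/2, 1/8, 1/40, 1/240, 1/1680, 1/13440, …
L₀ := L_f ⊗_s L_g (sym. prod.), ord ≤ 2.
h=∫h₀ ⇒ L = L₀·Dx.
L = (-2 + 3·x)·Dx + (1 - 6·x)·Dx^2 + (1 + 3·x)·Dx^3  (order 3).
h: a_k = 0, 0, 27/2, -9/2, 27/2, -117/5, 3867/80, -11763/112, 133683/560, …
ICs: h(0) = 0, h′(0) = 0, h′′(0) = 27.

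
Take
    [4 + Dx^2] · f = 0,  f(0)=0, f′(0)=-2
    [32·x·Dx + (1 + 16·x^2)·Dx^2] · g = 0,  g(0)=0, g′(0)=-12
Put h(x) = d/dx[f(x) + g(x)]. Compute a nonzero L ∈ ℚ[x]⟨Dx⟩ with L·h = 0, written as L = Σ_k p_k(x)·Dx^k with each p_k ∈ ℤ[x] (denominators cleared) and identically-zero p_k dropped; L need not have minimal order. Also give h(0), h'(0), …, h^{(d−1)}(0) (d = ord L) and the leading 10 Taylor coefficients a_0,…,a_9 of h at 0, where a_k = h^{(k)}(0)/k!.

L = (-6016·x + 102400·x^3 + 32768·x^5) + (-28 + 1216·x^2 + 27648·x^4 + 16384·x^6)·Dx + (-1504·x + 25600·x^3 + 8192·x^5)·Dx^2 + (-7 + 304·x^2 + 6912·x^4 + 4096·x^6)·Dx^3  (order 3).
h: a_k = -14, 0, 196, 0, -9220/3, 0, 2211848/45, 0, -247726084/315, 0, …
ICs: h(0) = -14, h′(0) = 0, h′′(0) = 392.

f: a_k = 0, -2, 0, 4/3, 0, -4/15, 0, 8/315, 0, -4/2835, …
g: a_k = 0, -12, 0, 64, 0, -3072/5, 0, 49152/7, 0, -262144/3, …
Weyl lclm of L_f,L_g ⇒ L₀ (ord ≤ 4).
Derive L from L₀ (diff closure).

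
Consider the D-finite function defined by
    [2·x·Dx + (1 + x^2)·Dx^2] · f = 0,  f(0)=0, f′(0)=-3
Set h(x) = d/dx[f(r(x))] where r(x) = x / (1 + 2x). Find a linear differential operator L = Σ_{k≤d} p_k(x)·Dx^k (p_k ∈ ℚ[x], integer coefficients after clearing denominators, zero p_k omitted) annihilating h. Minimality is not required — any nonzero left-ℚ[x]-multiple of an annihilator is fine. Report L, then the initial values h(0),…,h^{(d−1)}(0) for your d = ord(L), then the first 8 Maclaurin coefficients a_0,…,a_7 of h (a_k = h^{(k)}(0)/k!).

f: a_k = 0, -3, 0, 1, 0, -3/5, 0, 3/7, …
f∘r: x↦r, Dx↦Dx/r' in L_f ⇒ L₀.
Differentiate: ansatz ord ≤ ord L₀ ⇒ L.
L = (4 + 10·x) + (1 + 4·x + 5·x^2)·Dx  (order 1).
h: a_k = -3, 12, -33, 72, -123, 132, 87, -1008, …
ICs: h(0) = -3.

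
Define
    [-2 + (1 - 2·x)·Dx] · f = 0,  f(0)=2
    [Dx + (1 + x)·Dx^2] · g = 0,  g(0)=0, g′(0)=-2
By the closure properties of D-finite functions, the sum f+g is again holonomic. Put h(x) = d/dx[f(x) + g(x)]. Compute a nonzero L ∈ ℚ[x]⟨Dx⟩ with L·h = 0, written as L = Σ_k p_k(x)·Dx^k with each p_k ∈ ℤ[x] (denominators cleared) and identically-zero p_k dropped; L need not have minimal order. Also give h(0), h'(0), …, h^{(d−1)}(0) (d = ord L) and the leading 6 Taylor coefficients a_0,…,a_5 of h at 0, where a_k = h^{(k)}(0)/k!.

f: a_k = 2, 4, 8, 16, 32, 64, …
g: a_k = 0, -2, 1, -2/3, 1/2, -2/5, …
Weyl lclm of L_f,L_g ⇒ L₀ (ord ≤ 3).
Differentiate: ansatz ord ≤ ord L₀ ⇒ L.
L = (32 + 8·x) + (22 + 56·x + 16·x^2)·Dx + (-5 + 3·x + 12·x^2 + 4·x^3)·Dx^2  (order 2).
h: a_k = 2, 18, 46, 130, 318, 770, …
ICs: h(0) = 2, h′(0) = 18.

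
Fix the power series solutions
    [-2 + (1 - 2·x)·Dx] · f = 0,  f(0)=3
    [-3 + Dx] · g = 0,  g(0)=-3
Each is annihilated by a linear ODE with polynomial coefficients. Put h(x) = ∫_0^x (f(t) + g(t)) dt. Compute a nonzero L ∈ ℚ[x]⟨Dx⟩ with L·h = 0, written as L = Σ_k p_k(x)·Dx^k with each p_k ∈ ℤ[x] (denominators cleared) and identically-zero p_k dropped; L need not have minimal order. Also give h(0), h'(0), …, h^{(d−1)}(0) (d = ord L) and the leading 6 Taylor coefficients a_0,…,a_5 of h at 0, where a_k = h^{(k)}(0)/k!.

f: a_k = 3, 6, 12, 24, 48, 96, …
g: a_k = -3, -9, -27/2, -27/2, -81/8, -243/40, …
h₀=f+g: left-lcm gives L₀, ord ≤ 2.
h=∫h₀ ⇒ L = L₀·Dx.
L = (-6 - 36·x)·Dx + (-1 + 36·x - 36·x^2)·Dx^2 + (1 - 8·x + 12·x^2)·Dx^3  (order 3).
h: a_k = 0, 0, -3/2, -1/2, 21/8, 303/40, …
ICs: h(0) = 0, h′(0) = 0, h′′(0) = -3.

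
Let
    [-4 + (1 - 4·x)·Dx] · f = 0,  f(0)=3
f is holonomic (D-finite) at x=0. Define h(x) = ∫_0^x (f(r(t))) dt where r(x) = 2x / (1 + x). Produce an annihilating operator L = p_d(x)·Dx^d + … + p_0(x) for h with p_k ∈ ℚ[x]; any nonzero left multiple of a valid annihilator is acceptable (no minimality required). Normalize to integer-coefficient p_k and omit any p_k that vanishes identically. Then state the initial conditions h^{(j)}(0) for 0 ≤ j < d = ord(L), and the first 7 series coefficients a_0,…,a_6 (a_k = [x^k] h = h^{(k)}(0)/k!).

L = 8·Dx + (-1 + 6·x + 7·x^2)·Dx^2  (order 2).
h: a_k = 0, 3, 12, 56, 294, 8232/5, 9604, …
ICs: h(0) = 0, h′(0) = 3.

f: a_k = 3, 12, 48, 192, 768, 3072, 12288, …
L₀ from L_f via x↦r, Dx↦r'^{-1}Dx.
h=∫₀ˣh₀: take L = L₀·Dx.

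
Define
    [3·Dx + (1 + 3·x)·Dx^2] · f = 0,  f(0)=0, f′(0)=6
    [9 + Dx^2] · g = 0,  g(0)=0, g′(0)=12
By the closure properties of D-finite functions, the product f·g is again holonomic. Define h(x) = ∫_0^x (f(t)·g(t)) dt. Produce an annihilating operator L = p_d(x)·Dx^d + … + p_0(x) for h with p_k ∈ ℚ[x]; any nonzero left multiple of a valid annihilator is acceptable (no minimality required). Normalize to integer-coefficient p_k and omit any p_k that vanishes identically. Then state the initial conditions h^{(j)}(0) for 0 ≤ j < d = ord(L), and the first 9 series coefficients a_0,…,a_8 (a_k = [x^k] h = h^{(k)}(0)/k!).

L = (-81 + 486·x + 4617·x^2 + 11664·x^3 + 8748·x^4)·Dx + (36 + 540·x + 1944·x^2 + 1944·x^3)·Dx^2 + (180·x + 1134·x^2 + 2592·x^3 + 1944·x^4)·Dx^3 + (4 + 60·x + 216·x^2 + 216·x^3)·Dx^4 + (1 + 14·x + 69·x^2 + 144·x^3 + 108·x^4)·Dx^5  (order 5).
h: a_k = 0, 0, 0, 24, -27, 108/5, -54, 891/7, -22599/80, …
ICs: h(0) = 0, h′(0) = 0, h′′(0) = 0, h′′′(0) = 144, h′′′′(0) = -648.

f: a_k = 0, 6, -9, 18, -81/2, 486/5, -243, 4374/7, -6561/4, …
g: a_k = 0, 12, 0, -18, 0, 81/10, 0, -243/140, 0, …
Product ⇒ symmetric product L₀, ord ≤ 4.
∫: right-multiply L₀ by Dx.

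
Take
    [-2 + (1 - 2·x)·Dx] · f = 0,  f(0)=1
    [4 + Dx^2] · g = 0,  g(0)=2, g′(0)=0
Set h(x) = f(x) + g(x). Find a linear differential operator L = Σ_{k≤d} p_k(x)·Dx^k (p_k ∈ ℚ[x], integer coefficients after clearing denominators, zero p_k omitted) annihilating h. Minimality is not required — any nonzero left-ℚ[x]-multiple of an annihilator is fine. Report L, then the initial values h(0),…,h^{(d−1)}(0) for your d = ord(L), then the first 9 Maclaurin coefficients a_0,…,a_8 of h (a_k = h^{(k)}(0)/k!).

f: a_k = 1, 2, 4, 8, 16, 32, 64, 128, 256, …
g: a_k = 2, 0, -4, 0, 4/3, 0, -8/45, 0, 4/315, …
Sum ⇒ L₀ = lclm(L_f,L_g) in ℚ(x)⟨Dx⟩.
L = (56 - 32·x + 32·x^2) + (-12 + 40·x - 48·x^2 + 32·x^3)·Dx + (14 - 8·x + 8·x^2)·Dx^2 + (-3 + 10·x - 12·x^2 + 8·x^3)·Dx^3  (order 3).
h: a_k = 3, 2, 0, 8, 52/3, 32, 2872/45, 128, 80644/315, …
ICs: h(0) = 3, h′(0) = 2, h′′(0) = 0.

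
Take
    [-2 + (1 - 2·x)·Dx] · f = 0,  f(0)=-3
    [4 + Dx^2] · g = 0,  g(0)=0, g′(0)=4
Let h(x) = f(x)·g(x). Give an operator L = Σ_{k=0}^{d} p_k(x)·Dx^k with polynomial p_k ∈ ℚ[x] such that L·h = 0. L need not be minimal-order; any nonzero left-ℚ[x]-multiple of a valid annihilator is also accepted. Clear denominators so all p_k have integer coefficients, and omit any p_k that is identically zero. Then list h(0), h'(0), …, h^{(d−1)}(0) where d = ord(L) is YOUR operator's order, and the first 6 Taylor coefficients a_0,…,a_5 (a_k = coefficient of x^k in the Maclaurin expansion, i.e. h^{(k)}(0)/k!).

L = (-4 + 8·x) + 4·Dx + (-1 + 2·x)·Dx^2  (order 2).
h: a_k = 0, -12, -24, -40, -80, -808/5, …
ICs: h(0) = 0, h′(0) = -12.

f: a_k = -3, -6, -12, -24, -48, -96, …
g: a_k = 0, 4, 0, -8/3, 0, 8/15, …
f·g: L₀ = L_f ⊗_s L_g, ord ≤ 1·2.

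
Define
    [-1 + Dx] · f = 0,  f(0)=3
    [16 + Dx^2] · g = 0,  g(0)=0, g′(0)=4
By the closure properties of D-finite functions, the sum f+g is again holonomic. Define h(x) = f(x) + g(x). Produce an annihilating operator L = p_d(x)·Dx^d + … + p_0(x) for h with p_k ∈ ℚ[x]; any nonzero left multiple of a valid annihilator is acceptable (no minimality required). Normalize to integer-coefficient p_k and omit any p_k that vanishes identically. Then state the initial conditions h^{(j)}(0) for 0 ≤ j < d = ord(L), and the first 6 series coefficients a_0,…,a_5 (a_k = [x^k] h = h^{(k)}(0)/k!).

f: a_k = 3, 3, 3/2, 1/2, 1/8, 1/40, …
g: a_k = 0, 4, 0, -32/3, 0, 128/15, …
Weyl lclm of L_f,L_g ⇒ L₀ (ord ≤ 3).
L = -16 + 16·Dx - Dx^2 + Dx^3  (order 3).
h: a_k = 3, 7, 3/2, -61/6, 1/8, 1027/120, …
ICs: h(0) = 3, h′(0) = 7, h′′(0) = 3.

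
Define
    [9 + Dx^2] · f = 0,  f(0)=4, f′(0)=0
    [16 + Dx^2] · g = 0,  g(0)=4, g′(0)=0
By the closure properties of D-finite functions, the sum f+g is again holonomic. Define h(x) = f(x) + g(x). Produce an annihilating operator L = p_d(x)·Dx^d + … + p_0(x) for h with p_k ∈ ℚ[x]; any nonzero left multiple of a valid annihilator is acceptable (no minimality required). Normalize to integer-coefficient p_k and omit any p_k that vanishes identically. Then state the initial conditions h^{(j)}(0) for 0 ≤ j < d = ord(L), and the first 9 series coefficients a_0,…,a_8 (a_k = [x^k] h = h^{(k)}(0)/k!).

L = 144 + 25·Dx^2 + Dx^4  (order 4).
h: a_k = 8, 0, -50, 0, 337/6, 0, -965/36, 0, 72097/10080, …
ICs: h(0) = 8, h′(0) = 0, h′′(0) = -100, h′′′(0) = 0.

f: a_k = 4, 0, -18, 0, 27/2, 0, -81/20, 0, 729/1120, …
g: a_k = 4, 0, -32, 0, 128/3, 0, -1024/45, 0, 2048/315, …
L₀ := lclm(L_f,L_g); ord L₀ ≤ 2+2.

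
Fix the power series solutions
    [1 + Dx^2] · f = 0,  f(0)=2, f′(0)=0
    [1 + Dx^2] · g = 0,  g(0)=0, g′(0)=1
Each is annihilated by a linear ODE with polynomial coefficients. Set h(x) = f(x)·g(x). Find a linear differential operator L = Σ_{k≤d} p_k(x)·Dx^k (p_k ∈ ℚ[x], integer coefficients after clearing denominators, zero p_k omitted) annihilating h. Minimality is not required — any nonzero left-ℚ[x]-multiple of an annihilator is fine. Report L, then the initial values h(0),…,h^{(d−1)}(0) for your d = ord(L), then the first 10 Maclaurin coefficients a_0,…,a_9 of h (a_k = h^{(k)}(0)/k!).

f: a_k = 2, 0, -1, 0, 1/12, 0, -1/360, 0, 1/20160, 0, …
g: a_k = 0, 1, 0, -1/6, 0, 1/120, 0, -1/5040, 0, 1/362880, …
h₀=f·g: eliminate ⇒ L₀, order ≤ 2·2.
L = 4·Dx + Dx^3  (order 3).
h: a_k = 0, 2, 0, -4/3, 0, 4/15, 0, -8/315, 0, 4/2835, …
ICs: h(0) = 0, h′(0) = 2, h′′(0) = 0.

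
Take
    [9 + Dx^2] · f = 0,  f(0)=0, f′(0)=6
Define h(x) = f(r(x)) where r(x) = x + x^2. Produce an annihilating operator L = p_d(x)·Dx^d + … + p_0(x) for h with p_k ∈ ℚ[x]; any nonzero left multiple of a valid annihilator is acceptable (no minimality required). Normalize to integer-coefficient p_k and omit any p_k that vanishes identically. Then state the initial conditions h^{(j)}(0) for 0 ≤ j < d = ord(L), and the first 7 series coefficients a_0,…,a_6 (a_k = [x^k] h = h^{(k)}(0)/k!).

L = (9 + 54·x + 108·x^2 + 72·x^3) - 2·Dx + (1 + 2·x)·Dx^2  (order 2).
h: a_k = 0, 6, 6, -9, -27, -459/20, 45/4, …
ICs: h(0) = 0, h′(0) = 6.

f: a_k = 0, 6, 0, -9, 0, 81/20, 0, …
Change of var in L_f (x↦r) gives L₀.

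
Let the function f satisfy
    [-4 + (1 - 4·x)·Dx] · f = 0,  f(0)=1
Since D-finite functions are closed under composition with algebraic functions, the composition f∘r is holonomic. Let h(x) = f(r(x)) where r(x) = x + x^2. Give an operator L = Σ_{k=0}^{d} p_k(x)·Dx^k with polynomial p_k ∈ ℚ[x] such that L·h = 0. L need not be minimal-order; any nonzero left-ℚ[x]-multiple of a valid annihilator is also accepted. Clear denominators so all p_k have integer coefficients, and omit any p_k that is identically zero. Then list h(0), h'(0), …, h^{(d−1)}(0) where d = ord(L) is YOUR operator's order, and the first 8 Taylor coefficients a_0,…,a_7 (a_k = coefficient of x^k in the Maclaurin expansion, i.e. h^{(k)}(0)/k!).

f: a_k = 1, 4, 16, 64, 256, 1024, 4096, 16384, …
L₀ from L_f via x↦r, Dx↦r'^{-1}Dx.
L = (4 + 8·x) + (-1 + 4·x + 4·x^2)·Dx  (order 1).
h: a_k = 1, 4, 20, 96, 464, 2240, 10816, 52224, …
ICs: h(0) = 1.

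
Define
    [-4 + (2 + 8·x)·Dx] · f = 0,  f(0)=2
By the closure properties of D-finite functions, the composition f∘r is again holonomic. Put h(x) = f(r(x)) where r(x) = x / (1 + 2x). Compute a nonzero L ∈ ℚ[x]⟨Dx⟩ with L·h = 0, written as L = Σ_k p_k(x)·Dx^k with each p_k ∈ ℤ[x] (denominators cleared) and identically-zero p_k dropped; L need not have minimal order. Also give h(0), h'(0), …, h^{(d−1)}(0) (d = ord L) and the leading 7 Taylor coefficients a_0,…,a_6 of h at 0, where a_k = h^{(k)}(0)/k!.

L = -2 + (1 + 8·x + 12·x^2)·Dx  (order 1).
h: a_k = 2, 4, -12, 40, -148, 600, -2616, …
ICs: h(0) = 2.

f: a_k = 2, 4, -4, 8, -20, 56, -168, …
Change of var in L_f (x↦r) gives L₀.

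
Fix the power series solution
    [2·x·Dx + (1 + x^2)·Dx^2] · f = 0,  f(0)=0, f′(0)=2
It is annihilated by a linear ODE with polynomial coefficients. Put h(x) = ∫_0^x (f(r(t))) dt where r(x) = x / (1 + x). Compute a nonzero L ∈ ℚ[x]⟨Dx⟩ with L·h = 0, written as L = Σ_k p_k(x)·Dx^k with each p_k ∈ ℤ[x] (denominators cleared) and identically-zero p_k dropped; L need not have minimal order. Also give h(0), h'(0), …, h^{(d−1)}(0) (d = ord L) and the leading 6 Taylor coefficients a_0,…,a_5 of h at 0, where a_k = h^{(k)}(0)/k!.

L = (2 + 4·x)·Dx^2 + (1 + 2·x + 2·x^2)·Dx^3  (order 3).
h: a_k = 0, 0, 1, -2/3, 1/3, 0, …
ICs: h(0) = 0, h′(0) = 0, h′′(0) = 2.

f: a_k = 0, 2, 0, -2/3, 0, 2/5, …
L₀ from L_f via x↦r, Dx↦r'^{-1}Dx.
∫: right-multiply L₀ by Dx.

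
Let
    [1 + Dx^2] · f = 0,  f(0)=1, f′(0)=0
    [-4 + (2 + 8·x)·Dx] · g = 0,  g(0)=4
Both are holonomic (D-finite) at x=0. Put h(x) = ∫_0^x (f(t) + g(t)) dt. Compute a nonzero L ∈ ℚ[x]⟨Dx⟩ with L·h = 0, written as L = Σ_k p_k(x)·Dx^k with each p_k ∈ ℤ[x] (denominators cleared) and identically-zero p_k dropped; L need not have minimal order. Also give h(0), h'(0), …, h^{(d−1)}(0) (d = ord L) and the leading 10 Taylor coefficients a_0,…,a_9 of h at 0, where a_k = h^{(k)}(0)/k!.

L = (-26 - 16·x - 32·x^2)·Dx + (-3 - 4·x + 48·x^2 + 64·x^3)·Dx^2 + (-26 - 16·x - 32·x^2)·Dx^3 + (-3 - 4·x + 48·x^2 + 64·x^3)·Dx^4  (order 4).
h: a_k = 0, 5, 4, -17/6, 4, -959/120, 56/3, -241921/5040, 132, -138378239/362880, …
ICs: h(0) = 0, h′(0) = 5, h′′(0) = 8, h′′′(0) = -17.

f: a_k = 1, 0, -1/2, 0, 1/24, 0, -1/720, 0, 1/40320, 0, …
g: a_k = 4, 8, -8, 16, -40, 112, -336, 1056, -3432, 11440, …
Weyl lclm of L_f,L_g ⇒ L₀ (ord ≤ 3).
∫: right-multiply L₀ by Dx.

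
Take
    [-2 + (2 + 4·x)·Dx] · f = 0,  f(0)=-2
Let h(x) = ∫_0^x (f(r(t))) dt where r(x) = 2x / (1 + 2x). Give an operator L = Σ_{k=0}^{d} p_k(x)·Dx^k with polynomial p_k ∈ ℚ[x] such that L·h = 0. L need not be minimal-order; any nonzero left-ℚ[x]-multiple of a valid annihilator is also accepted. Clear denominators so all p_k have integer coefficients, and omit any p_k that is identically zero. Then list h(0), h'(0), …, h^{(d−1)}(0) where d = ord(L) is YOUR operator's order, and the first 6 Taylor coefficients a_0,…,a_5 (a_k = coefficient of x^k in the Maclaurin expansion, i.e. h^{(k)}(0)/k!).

f: a_k = -2, -2, 1, -1, 5/4, -7/4, …
Substitute x→r, Dx→(1/r')Dx; clear ⇒ L₀.
∫: right-multiply L₀ by Dx.
L = -2·Dx + (1 + 8·x + 12·x^2)·Dx^2  (order 2).
h: a_k = 0, -2, -2, 4, -10, 148/5, …
ICs: h(0) = 0, h′(0) = -2.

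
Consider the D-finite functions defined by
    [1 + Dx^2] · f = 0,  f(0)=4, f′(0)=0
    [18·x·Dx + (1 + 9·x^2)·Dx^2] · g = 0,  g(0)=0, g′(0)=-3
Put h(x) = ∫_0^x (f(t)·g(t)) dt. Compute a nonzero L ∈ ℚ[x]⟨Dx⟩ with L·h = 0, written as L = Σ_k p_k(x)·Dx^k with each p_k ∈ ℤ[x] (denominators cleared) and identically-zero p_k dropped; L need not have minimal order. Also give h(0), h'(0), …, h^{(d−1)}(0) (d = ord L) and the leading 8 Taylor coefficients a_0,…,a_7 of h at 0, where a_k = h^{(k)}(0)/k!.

f: a_k = 4, 0, -2, 0, 1/6, 0, -1/180, 0, …
g: a_k = 0, -3, 0, 9, 0, -243/5, 0, 2187/7, …
f·g: L₀ = L_f ⊗_s L_g, ord ≤ 2·2.
∫: right-multiply L₀ by Dx.
L = (370 + 9594·x^2 + 4131·x^4 + 2916·x^6 + 6561·x^8)·Dx + (684·x + 6804·x^3 + 8748·x^5 + 26244·x^7)·Dx^2 + (380 + 9792·x^2 + 5346·x^4 + 5832·x^6 + 13122·x^8)·Dx^3 + (684·x + 6804·x^3 + 8748·x^5 + 26244·x^7)·Dx^4 + (10 + 198·x^2 + 1215·x^4 + 2916·x^6 + 6561·x^8)·Dx^5  (order 5).
h: a_k = 0, 0, -6, 0, 21/2, 0, -2129/60, 0, …
ICs: h(0) = 0, h′(0) = 0, h′′(0) = -12, h′′′(0) = 0, h′′′′(0) = 252.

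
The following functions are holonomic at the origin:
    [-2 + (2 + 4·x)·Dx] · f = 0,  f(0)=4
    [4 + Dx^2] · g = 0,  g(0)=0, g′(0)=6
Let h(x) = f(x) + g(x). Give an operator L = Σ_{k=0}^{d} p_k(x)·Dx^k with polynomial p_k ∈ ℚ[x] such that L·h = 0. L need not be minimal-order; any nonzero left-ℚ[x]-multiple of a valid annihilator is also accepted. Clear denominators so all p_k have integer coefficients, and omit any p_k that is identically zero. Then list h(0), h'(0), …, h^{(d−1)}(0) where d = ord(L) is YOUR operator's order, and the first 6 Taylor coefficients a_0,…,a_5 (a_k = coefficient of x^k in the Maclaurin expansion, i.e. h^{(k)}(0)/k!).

f: a_k = 4, 4, -2, 2, -5/2, 7/2, …
g: a_k = 0, 6, 0, -4, 0, 4/5, …
Weyl lclm of L_f,L_g ⇒ L₀ (ord ≤ 3).
L = (-28 - 64·x - 64·x^2) + (12 + 88·x + 192·x^2 + 128·x^3)·Dx + (-7 - 16·x - 16·x^2)·Dx^2 + (3 + 22·x + 48·x^2 + 32·x^3)·Dx^3  (order 3).
h: a_k = 4, 10, -2, -2, -5/2, 43/10, …
ICs: h(0) = 4, h′(0) = 10, h′′(0) = -4.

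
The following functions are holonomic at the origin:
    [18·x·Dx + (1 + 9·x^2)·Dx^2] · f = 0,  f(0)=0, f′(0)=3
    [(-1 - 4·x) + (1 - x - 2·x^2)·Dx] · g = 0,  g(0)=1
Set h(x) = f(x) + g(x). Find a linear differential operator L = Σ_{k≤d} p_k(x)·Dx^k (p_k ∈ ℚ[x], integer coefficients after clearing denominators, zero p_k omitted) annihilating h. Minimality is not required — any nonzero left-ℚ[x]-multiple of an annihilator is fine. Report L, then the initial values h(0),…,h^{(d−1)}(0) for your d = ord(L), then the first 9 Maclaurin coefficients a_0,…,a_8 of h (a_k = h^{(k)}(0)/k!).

f: a_k = 0, 3, 0, -9, 0, 243/5, 0, -2187/7, 0, …
g: a_k = 1, 1, 3, 5, 11, 21, 43, 85, 171, …
f+g: L₀ = lclm(L_f,L_g), ord ≤ 2+1.
L = (18 - 72·x - 918·x^2 - 1872·x^3 - 4608·x^4 - 1296·x^6)·Dx + (-8 - 30·x - 278·x^3 - 1788·x^4 - 3216·x^5 - 324·x^6 - 1296·x^7)·Dx^2 + (1 + 4·x + 24·x^2 + 4·x^3 + 103·x^4 - 300·x^5 - 312·x^6 - 108·x^7 - 216·x^8)·Dx^3  (order 3).
h: a_k = 1, 4, 3, -4, 11, 348/5, 43, -1592/7, 171, …
ICs: h(0) = 1, h′(0) = 4, h′′(0) = 6.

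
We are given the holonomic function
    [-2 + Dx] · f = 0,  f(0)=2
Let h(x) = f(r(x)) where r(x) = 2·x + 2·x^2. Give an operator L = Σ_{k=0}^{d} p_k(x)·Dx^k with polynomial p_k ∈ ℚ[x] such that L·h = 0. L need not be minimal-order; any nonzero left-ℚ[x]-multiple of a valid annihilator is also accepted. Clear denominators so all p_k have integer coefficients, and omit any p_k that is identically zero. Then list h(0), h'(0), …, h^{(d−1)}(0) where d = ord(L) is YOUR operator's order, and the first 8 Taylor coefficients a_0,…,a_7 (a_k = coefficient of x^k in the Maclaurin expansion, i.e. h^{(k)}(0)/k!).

f: a_k = 2, 4, 4, 8/3, 4/3, 8/15, 8/45, 16/315, …
h₀=f(r): pull back L_f along r ⇒ L₀.
L = (-4 - 8·x) + Dx  (order 1).
h: a_k = 2, 8, 24, 160/3, 304/3, 832/5, 11072/45, 104192/315, …
ICs: h(0) = 2.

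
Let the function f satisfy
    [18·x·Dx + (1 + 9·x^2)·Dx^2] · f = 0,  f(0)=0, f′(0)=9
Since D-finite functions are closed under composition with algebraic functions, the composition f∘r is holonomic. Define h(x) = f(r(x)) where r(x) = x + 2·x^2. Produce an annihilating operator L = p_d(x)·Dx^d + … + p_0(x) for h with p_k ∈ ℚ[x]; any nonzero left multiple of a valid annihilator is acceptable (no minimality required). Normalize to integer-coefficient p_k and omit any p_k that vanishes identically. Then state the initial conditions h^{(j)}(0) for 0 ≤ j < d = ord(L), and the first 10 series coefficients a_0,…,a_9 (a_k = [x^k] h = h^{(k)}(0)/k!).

L = (-4 + 18·x + 144·x^2 + 432·x^3 + 432·x^4)·Dx + (1 + 4·x + 9·x^2 + 72·x^3 + 180·x^4 + 144·x^5)·Dx^2  (order 2).
h: a_k = 0, 9, 18, -27, -162, -891/5, 1242, 34263/7, -1458, -60507, …
ICs: h(0) = 0, h′(0) = 9.

f: a_k = 0, 9, 0, -27, 0, 729/5, 0, -6561/7, 0, 6561, …
Change of var in L_f (x↦r) gives L₀.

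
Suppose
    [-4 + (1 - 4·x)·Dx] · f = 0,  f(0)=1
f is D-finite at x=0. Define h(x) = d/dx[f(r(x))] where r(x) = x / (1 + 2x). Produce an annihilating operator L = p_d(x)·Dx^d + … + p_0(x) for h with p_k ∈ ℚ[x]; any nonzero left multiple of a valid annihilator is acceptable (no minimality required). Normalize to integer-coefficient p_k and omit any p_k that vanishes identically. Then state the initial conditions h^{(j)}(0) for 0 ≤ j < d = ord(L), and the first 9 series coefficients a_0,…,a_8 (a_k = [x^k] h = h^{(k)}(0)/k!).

f: a_k = 1, 4, 16, 64, 256, 1024, 4096, 16384, 65536, …
Substitute x→r, Dx→(1/r')Dx; clear ⇒ L₀.
Differentiate: ansatz ord ≤ ord L₀ ⇒ L.
L = 4 + (-1 + 2·x)·Dx  (order 1).
h: a_k = 4, 16, 48, 128, 320, 768, 1792, 4096, 9216, …
ICs: h(0) = 4.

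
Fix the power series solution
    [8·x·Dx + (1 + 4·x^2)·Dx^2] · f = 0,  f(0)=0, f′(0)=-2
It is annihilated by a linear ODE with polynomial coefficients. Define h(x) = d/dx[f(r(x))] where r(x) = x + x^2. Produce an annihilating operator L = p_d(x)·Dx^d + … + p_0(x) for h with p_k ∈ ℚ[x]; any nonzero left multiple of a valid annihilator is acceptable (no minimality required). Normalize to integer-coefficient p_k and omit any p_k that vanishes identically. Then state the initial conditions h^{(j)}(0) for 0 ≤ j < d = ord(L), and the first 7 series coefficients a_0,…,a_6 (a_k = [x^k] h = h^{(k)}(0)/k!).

f: a_k = 0, -2, 0, 8/3, 0, -32/5, 0, …
h₀=f(r): pull back L_f along r ⇒ L₀.
h₀' ⇒ L via d/dx closure of L₀.
L = (-2 + 8·x + 32·x^2 + 48·x^3 + 24·x^4) + (1 + 2·x + 4·x^2 + 16·x^3 + 20·x^4 + 8·x^5)·Dx  (order 1).
h: a_k = -2, -4, 8, 32, 8, -176, -320, …
ICs: h(0) = -2.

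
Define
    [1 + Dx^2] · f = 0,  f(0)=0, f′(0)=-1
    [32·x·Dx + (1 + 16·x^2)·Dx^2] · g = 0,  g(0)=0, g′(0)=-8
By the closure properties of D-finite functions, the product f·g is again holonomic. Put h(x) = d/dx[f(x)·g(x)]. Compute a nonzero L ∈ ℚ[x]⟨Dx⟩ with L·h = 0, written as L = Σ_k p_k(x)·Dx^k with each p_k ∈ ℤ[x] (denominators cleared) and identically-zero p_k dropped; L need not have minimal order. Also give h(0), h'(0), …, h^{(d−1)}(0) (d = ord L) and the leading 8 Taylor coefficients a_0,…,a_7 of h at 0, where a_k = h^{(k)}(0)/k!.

L = (209105 + 6893664·x^2 + 261353216·x^4 + 52248576·x^6 - 2162688·x^8 - 60817408·x^10 + 16777216·x^12) + (108608·x + 9933824·x^3 + 133857280·x^5 + 44564480·x^7 + 20971520·x^9 + 67108864·x^11)·Dx + (210210 + 6980800·x^2 + 263314944·x^4 + 66224128·x^6 + 4063232·x^8 - 54525952·x^10 + 33554432·x^12)·Dx^2 + (108608·x + 9933824·x^3 + 133857280·x^5 + 44564480·x^7 + 20971520·x^9 + 67108864·x^11)·Dx^3 + (1105 + 87136·x^2 + 1961728·x^4 + 13975552·x^6 + 6225920·x^8 + 6291456·x^10 + 16777216·x^12)·Dx^4  (order 4).
h: a_k = 0, 16, 0, -176, 0, 7502/3, 0, -569972/15, …
ICs: h(0) = 0, h′(0) = 16, h′′(0) = 0, h′′′(0) = -1056.

f: a_k = 0, -1, 0, 1/6, 0, -1/120, 0, 1/5040, …
g: a_k = 0, -8, 0, 128/3, 0, -2048/5, 0, 32768/7, …
Sym-product of L_f,L_g gives L₀ (≤ ord 4).
h₀' ⇒ L via d/dx closure of L₀.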